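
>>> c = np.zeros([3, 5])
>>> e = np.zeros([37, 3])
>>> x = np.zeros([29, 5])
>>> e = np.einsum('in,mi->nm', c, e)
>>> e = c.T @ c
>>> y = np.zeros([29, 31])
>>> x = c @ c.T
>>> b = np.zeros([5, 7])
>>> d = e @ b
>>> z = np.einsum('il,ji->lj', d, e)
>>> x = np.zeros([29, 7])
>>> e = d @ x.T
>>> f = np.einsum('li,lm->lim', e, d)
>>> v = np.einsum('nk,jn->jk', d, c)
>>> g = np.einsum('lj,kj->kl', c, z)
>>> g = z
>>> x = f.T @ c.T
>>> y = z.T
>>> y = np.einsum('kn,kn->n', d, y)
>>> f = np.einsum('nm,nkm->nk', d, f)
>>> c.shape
(3, 5)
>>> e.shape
(5, 29)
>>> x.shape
(7, 29, 3)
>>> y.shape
(7,)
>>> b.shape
(5, 7)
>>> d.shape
(5, 7)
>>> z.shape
(7, 5)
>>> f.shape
(5, 29)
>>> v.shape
(3, 7)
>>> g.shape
(7, 5)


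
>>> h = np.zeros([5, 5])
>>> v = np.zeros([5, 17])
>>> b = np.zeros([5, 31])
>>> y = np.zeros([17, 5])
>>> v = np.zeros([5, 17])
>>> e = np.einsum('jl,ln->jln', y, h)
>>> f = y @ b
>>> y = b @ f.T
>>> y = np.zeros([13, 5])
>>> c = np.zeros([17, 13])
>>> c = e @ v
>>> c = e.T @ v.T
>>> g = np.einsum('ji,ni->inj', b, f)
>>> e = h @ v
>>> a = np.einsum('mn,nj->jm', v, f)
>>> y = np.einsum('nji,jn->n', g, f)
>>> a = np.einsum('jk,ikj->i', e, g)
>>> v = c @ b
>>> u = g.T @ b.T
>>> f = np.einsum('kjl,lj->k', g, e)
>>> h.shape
(5, 5)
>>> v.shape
(5, 5, 31)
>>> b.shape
(5, 31)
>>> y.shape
(31,)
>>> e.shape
(5, 17)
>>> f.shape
(31,)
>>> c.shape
(5, 5, 5)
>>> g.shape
(31, 17, 5)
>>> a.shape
(31,)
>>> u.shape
(5, 17, 5)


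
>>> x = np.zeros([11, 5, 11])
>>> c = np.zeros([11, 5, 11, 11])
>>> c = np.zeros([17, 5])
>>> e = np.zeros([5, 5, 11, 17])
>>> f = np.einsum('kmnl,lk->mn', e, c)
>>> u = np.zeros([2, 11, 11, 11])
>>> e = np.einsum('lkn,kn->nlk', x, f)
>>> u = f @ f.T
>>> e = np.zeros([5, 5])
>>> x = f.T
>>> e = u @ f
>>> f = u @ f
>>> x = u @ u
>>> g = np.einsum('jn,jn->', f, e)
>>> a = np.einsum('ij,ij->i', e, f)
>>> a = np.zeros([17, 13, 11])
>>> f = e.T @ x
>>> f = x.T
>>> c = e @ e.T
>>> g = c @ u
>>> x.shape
(5, 5)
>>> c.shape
(5, 5)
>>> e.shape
(5, 11)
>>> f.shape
(5, 5)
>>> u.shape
(5, 5)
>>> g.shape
(5, 5)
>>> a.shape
(17, 13, 11)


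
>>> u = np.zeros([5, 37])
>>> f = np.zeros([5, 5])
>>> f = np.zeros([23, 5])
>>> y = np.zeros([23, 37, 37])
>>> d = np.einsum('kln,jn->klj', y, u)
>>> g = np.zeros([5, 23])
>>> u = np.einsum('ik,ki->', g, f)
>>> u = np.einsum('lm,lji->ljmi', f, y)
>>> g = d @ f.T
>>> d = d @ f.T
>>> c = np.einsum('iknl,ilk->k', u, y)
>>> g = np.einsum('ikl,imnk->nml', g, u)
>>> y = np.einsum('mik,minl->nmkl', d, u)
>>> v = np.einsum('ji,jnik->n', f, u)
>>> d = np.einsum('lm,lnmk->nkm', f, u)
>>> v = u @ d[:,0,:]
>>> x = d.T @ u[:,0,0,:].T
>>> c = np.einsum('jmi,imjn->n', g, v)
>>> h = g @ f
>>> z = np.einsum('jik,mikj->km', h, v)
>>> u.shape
(23, 37, 5, 37)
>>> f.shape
(23, 5)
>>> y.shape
(5, 23, 23, 37)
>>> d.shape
(37, 37, 5)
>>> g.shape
(5, 37, 23)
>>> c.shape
(5,)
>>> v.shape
(23, 37, 5, 5)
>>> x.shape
(5, 37, 23)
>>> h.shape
(5, 37, 5)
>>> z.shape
(5, 23)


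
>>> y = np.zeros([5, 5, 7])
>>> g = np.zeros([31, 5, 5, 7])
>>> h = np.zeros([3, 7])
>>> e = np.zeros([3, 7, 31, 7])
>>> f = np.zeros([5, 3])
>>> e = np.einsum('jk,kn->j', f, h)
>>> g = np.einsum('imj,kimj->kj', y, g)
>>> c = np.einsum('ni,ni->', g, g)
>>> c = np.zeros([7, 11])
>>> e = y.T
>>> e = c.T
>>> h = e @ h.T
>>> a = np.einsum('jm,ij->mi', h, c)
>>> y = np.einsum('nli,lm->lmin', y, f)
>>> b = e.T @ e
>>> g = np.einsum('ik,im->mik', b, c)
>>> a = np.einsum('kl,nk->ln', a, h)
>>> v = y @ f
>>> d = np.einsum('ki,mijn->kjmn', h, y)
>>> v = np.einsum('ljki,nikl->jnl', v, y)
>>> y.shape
(5, 3, 7, 5)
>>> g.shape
(11, 7, 7)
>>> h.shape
(11, 3)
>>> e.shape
(11, 7)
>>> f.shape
(5, 3)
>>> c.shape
(7, 11)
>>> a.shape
(7, 11)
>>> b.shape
(7, 7)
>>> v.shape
(3, 5, 5)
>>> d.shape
(11, 7, 5, 5)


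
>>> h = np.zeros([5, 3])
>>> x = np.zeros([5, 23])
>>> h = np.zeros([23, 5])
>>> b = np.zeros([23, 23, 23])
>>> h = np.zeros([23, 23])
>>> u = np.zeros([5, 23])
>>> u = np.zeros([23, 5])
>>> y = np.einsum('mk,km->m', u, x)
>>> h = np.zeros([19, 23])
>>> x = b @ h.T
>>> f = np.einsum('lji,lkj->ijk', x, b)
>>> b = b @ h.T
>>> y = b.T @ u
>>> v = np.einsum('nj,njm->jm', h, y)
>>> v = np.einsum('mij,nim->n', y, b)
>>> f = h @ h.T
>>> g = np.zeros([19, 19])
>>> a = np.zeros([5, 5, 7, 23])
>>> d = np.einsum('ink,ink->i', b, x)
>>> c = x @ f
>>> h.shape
(19, 23)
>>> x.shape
(23, 23, 19)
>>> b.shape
(23, 23, 19)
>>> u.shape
(23, 5)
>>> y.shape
(19, 23, 5)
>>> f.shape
(19, 19)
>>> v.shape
(23,)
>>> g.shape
(19, 19)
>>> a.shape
(5, 5, 7, 23)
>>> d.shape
(23,)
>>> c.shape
(23, 23, 19)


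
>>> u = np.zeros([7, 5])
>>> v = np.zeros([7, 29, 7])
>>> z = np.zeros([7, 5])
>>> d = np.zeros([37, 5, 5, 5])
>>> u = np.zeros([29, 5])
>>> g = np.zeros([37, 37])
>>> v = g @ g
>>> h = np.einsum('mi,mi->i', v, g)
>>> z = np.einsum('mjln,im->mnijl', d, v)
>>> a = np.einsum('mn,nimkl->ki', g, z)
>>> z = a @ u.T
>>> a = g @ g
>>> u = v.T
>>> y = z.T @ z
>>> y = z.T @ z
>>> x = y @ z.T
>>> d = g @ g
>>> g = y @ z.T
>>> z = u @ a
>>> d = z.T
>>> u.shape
(37, 37)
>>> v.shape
(37, 37)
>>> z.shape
(37, 37)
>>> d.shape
(37, 37)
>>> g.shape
(29, 5)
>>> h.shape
(37,)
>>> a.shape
(37, 37)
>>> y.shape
(29, 29)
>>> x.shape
(29, 5)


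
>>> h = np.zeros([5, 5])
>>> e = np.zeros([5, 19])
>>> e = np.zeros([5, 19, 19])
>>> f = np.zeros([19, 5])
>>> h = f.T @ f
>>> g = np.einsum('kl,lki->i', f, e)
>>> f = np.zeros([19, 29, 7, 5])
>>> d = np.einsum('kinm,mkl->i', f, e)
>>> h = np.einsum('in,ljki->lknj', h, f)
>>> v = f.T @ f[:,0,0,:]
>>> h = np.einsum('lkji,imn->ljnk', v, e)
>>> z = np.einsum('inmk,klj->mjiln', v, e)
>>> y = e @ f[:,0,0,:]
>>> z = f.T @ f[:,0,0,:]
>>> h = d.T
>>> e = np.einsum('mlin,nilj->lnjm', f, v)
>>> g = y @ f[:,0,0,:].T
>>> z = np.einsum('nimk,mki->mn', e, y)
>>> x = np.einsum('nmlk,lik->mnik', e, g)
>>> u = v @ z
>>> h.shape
(29,)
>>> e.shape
(29, 5, 5, 19)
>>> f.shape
(19, 29, 7, 5)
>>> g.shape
(5, 19, 19)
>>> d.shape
(29,)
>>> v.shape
(5, 7, 29, 5)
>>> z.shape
(5, 29)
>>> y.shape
(5, 19, 5)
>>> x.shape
(5, 29, 19, 19)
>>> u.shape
(5, 7, 29, 29)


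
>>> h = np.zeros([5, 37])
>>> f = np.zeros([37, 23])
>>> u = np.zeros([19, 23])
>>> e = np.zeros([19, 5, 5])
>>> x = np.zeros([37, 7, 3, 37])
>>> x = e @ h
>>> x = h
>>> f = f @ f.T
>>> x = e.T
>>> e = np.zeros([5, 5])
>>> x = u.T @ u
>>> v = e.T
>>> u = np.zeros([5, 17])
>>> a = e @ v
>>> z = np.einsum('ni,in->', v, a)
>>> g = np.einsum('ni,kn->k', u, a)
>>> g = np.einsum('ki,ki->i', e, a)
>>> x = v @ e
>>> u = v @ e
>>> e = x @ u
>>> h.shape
(5, 37)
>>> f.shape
(37, 37)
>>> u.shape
(5, 5)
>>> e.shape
(5, 5)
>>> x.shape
(5, 5)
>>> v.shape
(5, 5)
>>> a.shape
(5, 5)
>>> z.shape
()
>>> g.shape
(5,)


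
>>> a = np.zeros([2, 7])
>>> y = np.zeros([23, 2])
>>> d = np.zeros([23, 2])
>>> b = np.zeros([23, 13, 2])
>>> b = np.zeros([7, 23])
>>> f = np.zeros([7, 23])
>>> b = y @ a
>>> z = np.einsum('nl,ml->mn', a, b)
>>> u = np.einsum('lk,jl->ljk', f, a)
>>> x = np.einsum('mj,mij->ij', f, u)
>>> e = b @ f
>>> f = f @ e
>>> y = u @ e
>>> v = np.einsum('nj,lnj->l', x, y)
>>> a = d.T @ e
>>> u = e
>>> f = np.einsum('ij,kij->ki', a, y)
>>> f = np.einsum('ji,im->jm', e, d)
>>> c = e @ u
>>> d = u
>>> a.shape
(2, 23)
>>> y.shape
(7, 2, 23)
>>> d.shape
(23, 23)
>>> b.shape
(23, 7)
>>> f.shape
(23, 2)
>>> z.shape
(23, 2)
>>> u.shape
(23, 23)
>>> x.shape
(2, 23)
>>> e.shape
(23, 23)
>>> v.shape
(7,)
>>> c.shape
(23, 23)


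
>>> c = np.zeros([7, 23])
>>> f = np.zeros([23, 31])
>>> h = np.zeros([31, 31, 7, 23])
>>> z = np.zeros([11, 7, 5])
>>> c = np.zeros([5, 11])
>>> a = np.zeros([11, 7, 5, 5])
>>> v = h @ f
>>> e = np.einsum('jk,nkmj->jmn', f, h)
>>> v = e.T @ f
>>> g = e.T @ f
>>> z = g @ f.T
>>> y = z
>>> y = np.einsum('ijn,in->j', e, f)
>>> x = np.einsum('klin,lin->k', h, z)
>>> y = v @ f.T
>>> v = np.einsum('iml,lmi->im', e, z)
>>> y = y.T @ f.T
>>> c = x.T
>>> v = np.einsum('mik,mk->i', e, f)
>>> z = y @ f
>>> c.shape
(31,)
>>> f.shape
(23, 31)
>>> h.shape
(31, 31, 7, 23)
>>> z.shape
(23, 7, 31)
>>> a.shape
(11, 7, 5, 5)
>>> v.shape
(7,)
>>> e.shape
(23, 7, 31)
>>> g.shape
(31, 7, 31)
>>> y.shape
(23, 7, 23)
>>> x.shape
(31,)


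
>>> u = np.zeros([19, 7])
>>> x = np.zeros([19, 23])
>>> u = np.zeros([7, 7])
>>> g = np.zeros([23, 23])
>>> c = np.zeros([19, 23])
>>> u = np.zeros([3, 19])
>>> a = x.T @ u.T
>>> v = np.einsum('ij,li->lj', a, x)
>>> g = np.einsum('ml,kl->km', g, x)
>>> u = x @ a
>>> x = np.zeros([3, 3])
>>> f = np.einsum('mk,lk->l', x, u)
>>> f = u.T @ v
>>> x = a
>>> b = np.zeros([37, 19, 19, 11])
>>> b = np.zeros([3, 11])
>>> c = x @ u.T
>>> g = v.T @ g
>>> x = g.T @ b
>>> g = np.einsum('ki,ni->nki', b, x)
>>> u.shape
(19, 3)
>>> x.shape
(23, 11)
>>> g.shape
(23, 3, 11)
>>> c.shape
(23, 19)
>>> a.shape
(23, 3)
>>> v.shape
(19, 3)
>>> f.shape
(3, 3)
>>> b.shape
(3, 11)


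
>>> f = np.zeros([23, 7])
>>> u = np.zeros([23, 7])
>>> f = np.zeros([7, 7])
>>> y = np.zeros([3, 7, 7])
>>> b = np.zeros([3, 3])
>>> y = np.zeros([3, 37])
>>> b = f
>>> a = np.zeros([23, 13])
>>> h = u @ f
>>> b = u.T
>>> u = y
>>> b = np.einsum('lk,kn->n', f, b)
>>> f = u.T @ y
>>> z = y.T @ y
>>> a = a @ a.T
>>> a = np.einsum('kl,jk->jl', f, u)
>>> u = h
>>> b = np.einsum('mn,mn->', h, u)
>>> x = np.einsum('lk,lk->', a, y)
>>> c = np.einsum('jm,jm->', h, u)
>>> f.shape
(37, 37)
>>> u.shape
(23, 7)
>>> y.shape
(3, 37)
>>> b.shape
()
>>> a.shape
(3, 37)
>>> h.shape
(23, 7)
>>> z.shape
(37, 37)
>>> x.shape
()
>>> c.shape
()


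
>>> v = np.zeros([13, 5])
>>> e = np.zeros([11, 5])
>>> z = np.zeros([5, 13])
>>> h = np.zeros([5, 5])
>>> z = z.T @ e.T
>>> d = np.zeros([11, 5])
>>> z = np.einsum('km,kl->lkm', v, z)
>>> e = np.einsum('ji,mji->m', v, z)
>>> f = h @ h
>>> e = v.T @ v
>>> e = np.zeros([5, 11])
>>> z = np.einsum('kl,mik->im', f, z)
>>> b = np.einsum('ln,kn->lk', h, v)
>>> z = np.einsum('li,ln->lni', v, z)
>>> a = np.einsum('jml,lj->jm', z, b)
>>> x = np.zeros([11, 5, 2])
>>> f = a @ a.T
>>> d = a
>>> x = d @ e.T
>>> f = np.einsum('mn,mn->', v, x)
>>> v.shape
(13, 5)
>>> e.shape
(5, 11)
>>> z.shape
(13, 11, 5)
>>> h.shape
(5, 5)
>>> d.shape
(13, 11)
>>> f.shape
()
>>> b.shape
(5, 13)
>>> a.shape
(13, 11)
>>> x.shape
(13, 5)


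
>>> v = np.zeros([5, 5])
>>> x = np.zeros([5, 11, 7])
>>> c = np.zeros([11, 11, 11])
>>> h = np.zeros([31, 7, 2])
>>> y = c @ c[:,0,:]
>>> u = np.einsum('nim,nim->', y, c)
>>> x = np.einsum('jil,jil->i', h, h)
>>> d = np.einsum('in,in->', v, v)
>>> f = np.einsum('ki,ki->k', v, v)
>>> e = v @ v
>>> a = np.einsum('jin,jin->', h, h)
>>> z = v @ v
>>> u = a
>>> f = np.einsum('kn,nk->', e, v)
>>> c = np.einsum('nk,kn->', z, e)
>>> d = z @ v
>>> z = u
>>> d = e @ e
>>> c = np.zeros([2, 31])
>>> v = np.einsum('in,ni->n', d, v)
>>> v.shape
(5,)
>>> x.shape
(7,)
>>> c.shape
(2, 31)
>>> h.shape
(31, 7, 2)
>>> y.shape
(11, 11, 11)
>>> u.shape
()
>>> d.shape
(5, 5)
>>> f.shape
()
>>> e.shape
(5, 5)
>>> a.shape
()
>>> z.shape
()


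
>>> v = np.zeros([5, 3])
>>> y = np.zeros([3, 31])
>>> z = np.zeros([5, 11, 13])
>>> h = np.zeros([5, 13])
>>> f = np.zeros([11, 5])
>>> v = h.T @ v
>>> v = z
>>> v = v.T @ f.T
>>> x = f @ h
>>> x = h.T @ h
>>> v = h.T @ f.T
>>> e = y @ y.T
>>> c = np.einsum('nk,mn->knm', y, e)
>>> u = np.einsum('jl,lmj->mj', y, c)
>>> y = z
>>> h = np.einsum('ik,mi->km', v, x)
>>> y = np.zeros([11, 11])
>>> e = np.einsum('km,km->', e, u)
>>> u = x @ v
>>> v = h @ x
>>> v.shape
(11, 13)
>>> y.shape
(11, 11)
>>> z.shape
(5, 11, 13)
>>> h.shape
(11, 13)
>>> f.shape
(11, 5)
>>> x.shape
(13, 13)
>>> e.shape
()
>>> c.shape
(31, 3, 3)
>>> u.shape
(13, 11)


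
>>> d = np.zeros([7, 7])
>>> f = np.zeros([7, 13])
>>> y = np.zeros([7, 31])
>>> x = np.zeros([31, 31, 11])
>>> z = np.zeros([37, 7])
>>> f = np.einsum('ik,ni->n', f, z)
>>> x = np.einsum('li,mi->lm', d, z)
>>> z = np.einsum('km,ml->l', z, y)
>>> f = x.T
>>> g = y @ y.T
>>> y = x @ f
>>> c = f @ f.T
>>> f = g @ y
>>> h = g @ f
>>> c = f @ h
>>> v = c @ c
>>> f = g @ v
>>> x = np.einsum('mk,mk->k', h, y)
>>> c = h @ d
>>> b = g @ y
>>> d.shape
(7, 7)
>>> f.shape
(7, 7)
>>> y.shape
(7, 7)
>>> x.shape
(7,)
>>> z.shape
(31,)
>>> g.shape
(7, 7)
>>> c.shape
(7, 7)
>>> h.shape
(7, 7)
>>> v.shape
(7, 7)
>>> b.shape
(7, 7)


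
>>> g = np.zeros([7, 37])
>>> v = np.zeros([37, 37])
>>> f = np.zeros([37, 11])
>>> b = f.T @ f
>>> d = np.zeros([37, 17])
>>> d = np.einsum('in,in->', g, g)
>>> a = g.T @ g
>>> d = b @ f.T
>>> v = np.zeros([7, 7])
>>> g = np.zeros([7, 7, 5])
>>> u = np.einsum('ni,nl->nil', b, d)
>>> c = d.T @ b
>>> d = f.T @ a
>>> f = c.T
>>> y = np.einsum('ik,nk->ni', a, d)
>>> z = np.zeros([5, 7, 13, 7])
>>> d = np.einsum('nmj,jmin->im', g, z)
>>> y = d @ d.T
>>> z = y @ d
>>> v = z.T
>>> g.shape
(7, 7, 5)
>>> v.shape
(7, 13)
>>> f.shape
(11, 37)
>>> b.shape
(11, 11)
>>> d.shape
(13, 7)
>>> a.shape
(37, 37)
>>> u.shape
(11, 11, 37)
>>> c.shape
(37, 11)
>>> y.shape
(13, 13)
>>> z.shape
(13, 7)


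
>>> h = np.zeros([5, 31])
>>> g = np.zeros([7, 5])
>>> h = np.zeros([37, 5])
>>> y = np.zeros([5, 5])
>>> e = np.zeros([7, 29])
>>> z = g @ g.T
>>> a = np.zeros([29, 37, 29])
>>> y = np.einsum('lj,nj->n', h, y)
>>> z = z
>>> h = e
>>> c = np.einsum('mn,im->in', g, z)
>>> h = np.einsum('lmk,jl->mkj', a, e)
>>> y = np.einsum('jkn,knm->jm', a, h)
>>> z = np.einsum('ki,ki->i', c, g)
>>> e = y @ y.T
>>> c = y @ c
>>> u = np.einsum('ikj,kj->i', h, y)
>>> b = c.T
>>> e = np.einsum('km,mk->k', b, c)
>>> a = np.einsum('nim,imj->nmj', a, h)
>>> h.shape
(37, 29, 7)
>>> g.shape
(7, 5)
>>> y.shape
(29, 7)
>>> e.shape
(5,)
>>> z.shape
(5,)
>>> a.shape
(29, 29, 7)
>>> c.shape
(29, 5)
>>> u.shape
(37,)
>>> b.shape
(5, 29)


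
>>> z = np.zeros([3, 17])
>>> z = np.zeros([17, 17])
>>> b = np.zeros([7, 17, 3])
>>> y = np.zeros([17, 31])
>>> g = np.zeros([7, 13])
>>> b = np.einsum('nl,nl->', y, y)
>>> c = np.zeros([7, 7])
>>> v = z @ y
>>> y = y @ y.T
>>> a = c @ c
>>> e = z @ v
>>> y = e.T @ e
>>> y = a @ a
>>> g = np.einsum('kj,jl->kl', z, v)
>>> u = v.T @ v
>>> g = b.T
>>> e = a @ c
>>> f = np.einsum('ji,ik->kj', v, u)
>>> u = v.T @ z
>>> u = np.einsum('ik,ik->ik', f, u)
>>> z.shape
(17, 17)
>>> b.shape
()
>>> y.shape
(7, 7)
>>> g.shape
()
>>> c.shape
(7, 7)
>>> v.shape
(17, 31)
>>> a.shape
(7, 7)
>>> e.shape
(7, 7)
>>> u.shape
(31, 17)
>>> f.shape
(31, 17)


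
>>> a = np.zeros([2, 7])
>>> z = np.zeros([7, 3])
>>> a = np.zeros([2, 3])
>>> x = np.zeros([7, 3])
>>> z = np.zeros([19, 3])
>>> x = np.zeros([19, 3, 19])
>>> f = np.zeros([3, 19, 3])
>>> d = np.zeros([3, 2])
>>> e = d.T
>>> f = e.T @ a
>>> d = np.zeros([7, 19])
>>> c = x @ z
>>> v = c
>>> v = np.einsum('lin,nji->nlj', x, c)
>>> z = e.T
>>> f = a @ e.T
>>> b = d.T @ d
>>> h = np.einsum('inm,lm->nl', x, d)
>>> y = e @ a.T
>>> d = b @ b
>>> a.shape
(2, 3)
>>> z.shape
(3, 2)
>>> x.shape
(19, 3, 19)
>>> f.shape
(2, 2)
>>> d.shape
(19, 19)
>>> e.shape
(2, 3)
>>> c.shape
(19, 3, 3)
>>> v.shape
(19, 19, 3)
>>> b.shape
(19, 19)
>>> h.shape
(3, 7)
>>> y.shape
(2, 2)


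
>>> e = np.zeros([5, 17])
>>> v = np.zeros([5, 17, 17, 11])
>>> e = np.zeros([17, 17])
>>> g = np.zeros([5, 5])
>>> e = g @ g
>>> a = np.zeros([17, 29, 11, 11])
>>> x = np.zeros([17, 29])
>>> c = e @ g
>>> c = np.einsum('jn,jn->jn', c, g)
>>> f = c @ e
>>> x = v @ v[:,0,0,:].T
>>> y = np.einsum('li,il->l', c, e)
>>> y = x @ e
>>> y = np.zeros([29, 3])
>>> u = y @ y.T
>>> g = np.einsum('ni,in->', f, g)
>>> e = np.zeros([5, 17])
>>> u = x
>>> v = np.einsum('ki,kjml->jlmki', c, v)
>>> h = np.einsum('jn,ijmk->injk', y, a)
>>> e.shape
(5, 17)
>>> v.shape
(17, 11, 17, 5, 5)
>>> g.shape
()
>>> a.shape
(17, 29, 11, 11)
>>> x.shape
(5, 17, 17, 5)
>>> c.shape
(5, 5)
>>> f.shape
(5, 5)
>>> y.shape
(29, 3)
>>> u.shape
(5, 17, 17, 5)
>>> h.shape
(17, 3, 29, 11)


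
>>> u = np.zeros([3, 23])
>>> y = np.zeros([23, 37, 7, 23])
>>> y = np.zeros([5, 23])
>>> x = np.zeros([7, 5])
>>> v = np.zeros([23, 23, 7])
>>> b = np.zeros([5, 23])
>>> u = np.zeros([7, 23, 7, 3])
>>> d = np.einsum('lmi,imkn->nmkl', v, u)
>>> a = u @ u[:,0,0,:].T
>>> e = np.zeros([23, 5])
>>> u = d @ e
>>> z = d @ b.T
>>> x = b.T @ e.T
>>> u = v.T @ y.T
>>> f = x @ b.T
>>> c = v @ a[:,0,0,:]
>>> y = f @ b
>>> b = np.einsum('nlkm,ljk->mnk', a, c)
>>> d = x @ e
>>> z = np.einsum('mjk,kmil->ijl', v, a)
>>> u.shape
(7, 23, 5)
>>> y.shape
(23, 23)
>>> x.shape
(23, 23)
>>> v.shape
(23, 23, 7)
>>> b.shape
(7, 7, 7)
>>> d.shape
(23, 5)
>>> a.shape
(7, 23, 7, 7)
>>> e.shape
(23, 5)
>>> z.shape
(7, 23, 7)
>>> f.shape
(23, 5)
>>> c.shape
(23, 23, 7)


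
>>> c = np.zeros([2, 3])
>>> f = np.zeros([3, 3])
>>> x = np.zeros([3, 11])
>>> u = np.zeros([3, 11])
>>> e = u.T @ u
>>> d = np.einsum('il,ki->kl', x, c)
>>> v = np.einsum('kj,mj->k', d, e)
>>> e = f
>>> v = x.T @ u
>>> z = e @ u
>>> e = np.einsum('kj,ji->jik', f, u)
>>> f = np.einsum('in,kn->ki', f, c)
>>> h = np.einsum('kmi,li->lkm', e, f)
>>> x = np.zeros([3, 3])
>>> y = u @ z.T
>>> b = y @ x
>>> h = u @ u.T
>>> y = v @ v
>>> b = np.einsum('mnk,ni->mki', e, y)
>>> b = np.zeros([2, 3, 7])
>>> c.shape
(2, 3)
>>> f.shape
(2, 3)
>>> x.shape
(3, 3)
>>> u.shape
(3, 11)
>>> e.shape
(3, 11, 3)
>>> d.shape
(2, 11)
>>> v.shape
(11, 11)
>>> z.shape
(3, 11)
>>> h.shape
(3, 3)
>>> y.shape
(11, 11)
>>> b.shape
(2, 3, 7)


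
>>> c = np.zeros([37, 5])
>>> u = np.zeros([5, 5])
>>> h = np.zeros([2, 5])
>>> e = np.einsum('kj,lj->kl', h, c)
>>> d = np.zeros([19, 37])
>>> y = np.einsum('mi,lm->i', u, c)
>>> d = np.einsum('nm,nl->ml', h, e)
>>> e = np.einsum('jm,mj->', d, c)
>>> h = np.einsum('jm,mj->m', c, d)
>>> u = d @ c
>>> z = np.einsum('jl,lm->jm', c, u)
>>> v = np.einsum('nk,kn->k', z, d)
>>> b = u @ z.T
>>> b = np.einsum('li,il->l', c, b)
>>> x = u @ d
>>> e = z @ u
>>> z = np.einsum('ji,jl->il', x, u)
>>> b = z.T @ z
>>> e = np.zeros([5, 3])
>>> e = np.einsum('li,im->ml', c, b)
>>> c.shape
(37, 5)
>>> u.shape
(5, 5)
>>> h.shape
(5,)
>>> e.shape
(5, 37)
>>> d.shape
(5, 37)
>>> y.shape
(5,)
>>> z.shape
(37, 5)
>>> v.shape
(5,)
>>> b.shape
(5, 5)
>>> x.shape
(5, 37)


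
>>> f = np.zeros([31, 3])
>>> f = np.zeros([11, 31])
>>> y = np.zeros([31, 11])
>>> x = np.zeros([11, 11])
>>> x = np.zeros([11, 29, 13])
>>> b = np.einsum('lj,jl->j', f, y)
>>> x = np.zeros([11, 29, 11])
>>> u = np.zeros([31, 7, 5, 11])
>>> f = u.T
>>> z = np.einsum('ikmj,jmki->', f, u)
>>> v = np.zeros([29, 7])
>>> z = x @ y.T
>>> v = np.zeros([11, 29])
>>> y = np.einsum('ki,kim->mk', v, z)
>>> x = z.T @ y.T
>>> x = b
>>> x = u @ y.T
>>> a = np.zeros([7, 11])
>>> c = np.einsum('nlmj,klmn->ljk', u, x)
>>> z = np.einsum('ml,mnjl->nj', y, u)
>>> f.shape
(11, 5, 7, 31)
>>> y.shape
(31, 11)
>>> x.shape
(31, 7, 5, 31)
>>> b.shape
(31,)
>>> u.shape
(31, 7, 5, 11)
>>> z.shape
(7, 5)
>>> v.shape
(11, 29)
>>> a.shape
(7, 11)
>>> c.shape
(7, 11, 31)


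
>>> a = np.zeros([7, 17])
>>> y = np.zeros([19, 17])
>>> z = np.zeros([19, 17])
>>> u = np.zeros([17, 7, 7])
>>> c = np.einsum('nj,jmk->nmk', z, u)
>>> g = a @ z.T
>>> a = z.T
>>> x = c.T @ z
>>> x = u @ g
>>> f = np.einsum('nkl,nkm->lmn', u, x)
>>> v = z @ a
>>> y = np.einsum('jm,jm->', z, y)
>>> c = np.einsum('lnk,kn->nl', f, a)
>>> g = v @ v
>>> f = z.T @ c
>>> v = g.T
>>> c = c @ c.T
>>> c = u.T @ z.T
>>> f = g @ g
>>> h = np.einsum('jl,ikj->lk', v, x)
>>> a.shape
(17, 19)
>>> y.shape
()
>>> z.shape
(19, 17)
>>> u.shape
(17, 7, 7)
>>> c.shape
(7, 7, 19)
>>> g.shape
(19, 19)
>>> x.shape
(17, 7, 19)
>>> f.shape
(19, 19)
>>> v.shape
(19, 19)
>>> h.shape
(19, 7)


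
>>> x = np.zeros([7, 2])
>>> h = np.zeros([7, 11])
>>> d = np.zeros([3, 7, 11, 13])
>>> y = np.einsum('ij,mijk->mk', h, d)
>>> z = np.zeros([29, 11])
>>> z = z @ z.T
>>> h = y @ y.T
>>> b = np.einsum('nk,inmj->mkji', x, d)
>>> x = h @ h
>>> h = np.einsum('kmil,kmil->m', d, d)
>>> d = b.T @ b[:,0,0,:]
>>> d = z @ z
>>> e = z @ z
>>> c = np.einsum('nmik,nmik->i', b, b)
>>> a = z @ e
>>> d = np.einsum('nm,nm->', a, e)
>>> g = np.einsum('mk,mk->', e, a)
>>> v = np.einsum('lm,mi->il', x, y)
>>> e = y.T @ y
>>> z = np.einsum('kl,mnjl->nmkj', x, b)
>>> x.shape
(3, 3)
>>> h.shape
(7,)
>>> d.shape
()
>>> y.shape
(3, 13)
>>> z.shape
(2, 11, 3, 13)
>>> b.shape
(11, 2, 13, 3)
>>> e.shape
(13, 13)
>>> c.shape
(13,)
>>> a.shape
(29, 29)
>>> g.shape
()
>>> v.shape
(13, 3)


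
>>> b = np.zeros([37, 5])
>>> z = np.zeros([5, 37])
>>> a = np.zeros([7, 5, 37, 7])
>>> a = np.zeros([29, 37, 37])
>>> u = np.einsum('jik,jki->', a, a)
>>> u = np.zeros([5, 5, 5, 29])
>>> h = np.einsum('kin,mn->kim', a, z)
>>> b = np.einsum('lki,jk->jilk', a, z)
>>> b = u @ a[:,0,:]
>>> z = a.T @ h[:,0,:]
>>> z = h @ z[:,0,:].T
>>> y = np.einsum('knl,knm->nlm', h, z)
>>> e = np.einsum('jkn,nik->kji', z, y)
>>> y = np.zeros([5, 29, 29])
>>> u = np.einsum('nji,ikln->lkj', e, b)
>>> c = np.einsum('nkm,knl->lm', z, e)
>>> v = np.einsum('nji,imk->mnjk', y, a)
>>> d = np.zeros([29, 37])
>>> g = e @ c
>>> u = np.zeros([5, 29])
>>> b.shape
(5, 5, 5, 37)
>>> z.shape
(29, 37, 37)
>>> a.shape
(29, 37, 37)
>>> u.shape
(5, 29)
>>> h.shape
(29, 37, 5)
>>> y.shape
(5, 29, 29)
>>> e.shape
(37, 29, 5)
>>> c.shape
(5, 37)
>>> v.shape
(37, 5, 29, 37)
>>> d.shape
(29, 37)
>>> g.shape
(37, 29, 37)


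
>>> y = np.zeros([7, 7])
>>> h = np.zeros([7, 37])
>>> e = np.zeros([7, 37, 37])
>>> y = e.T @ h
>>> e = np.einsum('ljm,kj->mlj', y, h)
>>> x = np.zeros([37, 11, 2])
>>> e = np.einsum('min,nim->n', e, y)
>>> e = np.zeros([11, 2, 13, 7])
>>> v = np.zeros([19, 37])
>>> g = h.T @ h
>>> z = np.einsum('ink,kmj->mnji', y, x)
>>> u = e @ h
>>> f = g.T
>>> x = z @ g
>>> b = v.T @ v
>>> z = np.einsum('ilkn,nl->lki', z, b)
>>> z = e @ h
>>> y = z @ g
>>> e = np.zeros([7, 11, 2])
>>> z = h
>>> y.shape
(11, 2, 13, 37)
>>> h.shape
(7, 37)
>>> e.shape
(7, 11, 2)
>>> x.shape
(11, 37, 2, 37)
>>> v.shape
(19, 37)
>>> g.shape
(37, 37)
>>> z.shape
(7, 37)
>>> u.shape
(11, 2, 13, 37)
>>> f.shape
(37, 37)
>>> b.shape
(37, 37)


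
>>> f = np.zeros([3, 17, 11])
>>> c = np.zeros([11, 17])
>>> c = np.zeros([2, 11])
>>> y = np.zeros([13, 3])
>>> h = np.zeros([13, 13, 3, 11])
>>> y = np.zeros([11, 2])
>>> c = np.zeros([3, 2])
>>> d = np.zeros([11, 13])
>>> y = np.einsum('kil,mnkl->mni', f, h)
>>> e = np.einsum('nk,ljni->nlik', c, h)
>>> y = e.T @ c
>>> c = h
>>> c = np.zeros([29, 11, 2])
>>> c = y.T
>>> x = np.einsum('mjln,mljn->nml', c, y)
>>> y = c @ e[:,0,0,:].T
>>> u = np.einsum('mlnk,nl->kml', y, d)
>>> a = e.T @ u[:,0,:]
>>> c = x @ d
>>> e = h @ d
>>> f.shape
(3, 17, 11)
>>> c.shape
(2, 2, 13)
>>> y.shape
(2, 13, 11, 3)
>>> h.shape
(13, 13, 3, 11)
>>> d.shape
(11, 13)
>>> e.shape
(13, 13, 3, 13)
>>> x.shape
(2, 2, 11)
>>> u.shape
(3, 2, 13)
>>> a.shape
(2, 11, 13, 13)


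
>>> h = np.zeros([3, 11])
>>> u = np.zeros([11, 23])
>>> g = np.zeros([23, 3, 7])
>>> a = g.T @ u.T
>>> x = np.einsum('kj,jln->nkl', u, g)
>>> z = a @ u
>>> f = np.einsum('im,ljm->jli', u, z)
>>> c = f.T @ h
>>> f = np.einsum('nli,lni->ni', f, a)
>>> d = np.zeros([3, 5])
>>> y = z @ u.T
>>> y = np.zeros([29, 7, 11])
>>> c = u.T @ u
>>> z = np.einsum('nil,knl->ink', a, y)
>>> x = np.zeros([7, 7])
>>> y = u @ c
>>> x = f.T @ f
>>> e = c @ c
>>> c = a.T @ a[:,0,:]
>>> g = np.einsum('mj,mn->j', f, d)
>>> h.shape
(3, 11)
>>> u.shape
(11, 23)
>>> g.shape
(11,)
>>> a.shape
(7, 3, 11)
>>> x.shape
(11, 11)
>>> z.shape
(3, 7, 29)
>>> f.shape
(3, 11)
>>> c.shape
(11, 3, 11)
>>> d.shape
(3, 5)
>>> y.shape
(11, 23)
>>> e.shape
(23, 23)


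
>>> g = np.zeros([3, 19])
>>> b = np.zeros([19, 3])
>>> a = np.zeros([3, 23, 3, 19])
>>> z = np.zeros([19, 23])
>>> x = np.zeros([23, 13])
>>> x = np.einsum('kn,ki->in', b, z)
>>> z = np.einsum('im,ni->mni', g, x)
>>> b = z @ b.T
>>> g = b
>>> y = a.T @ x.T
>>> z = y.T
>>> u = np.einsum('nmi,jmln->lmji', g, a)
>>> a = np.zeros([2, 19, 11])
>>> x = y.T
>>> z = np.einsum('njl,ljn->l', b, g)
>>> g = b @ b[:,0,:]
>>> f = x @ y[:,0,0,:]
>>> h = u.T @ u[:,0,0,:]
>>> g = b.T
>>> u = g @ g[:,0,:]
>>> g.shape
(19, 23, 19)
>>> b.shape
(19, 23, 19)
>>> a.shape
(2, 19, 11)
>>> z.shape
(19,)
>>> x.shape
(23, 23, 3, 19)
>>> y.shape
(19, 3, 23, 23)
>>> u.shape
(19, 23, 19)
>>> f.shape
(23, 23, 3, 23)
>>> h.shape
(19, 3, 23, 19)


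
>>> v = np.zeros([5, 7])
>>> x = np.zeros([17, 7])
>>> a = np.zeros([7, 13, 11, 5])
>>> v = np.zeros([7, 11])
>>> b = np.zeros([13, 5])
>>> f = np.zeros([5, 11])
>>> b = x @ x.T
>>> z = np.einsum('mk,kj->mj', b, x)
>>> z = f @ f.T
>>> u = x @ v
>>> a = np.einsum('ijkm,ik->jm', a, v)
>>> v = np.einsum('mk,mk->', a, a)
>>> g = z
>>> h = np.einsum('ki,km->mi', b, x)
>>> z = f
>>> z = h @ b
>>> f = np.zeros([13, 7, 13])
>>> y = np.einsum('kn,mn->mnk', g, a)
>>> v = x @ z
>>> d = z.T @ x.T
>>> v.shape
(17, 17)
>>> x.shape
(17, 7)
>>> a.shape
(13, 5)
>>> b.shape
(17, 17)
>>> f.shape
(13, 7, 13)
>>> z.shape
(7, 17)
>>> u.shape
(17, 11)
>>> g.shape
(5, 5)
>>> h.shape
(7, 17)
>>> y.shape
(13, 5, 5)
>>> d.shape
(17, 17)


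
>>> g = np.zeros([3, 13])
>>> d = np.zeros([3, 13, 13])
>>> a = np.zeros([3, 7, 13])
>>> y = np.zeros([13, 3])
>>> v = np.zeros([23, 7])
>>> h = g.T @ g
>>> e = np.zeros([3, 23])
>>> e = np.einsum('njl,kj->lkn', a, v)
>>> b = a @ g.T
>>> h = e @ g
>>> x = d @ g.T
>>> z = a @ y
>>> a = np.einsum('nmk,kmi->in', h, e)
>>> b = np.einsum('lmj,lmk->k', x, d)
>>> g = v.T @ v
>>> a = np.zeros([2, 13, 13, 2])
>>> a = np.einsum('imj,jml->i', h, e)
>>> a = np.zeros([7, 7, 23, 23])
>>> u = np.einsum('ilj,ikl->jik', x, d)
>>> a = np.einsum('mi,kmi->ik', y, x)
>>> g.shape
(7, 7)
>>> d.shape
(3, 13, 13)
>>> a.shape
(3, 3)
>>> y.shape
(13, 3)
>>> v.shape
(23, 7)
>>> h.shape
(13, 23, 13)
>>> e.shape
(13, 23, 3)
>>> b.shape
(13,)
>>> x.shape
(3, 13, 3)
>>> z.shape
(3, 7, 3)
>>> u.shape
(3, 3, 13)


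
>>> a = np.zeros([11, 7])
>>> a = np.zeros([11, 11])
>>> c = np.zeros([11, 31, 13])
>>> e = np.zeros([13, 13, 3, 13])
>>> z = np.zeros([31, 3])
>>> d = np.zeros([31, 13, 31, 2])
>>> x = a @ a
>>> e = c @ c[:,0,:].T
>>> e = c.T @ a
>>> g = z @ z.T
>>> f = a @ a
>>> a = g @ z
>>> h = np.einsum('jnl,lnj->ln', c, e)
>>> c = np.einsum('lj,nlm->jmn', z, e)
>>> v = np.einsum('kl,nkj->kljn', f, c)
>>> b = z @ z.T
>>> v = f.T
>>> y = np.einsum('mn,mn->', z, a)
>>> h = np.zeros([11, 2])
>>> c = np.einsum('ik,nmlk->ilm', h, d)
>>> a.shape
(31, 3)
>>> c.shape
(11, 31, 13)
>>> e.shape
(13, 31, 11)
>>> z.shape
(31, 3)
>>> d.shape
(31, 13, 31, 2)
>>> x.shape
(11, 11)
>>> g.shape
(31, 31)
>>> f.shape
(11, 11)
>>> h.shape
(11, 2)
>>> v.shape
(11, 11)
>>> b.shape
(31, 31)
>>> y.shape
()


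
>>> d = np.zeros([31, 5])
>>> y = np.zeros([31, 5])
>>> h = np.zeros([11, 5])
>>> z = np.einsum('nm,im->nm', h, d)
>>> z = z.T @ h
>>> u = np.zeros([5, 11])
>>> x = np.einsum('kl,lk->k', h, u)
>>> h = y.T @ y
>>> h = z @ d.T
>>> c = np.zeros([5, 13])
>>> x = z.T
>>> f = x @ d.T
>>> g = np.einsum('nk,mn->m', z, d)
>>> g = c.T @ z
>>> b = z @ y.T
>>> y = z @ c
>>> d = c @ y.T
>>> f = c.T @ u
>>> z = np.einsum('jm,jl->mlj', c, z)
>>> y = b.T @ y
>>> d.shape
(5, 5)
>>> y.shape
(31, 13)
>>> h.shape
(5, 31)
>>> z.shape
(13, 5, 5)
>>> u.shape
(5, 11)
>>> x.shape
(5, 5)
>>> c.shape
(5, 13)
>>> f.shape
(13, 11)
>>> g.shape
(13, 5)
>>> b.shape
(5, 31)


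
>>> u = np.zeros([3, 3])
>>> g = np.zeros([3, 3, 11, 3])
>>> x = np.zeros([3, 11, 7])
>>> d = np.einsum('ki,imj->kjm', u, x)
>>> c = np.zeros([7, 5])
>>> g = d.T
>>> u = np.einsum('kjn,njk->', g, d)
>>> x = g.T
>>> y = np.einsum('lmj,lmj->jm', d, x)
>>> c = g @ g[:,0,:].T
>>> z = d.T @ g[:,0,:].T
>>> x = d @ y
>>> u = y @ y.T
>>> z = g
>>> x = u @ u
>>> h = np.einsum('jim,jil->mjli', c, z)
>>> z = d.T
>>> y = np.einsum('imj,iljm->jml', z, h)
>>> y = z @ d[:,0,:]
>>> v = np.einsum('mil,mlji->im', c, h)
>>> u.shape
(11, 11)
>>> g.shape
(11, 7, 3)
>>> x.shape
(11, 11)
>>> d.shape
(3, 7, 11)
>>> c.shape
(11, 7, 11)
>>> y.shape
(11, 7, 11)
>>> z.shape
(11, 7, 3)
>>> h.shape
(11, 11, 3, 7)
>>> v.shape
(7, 11)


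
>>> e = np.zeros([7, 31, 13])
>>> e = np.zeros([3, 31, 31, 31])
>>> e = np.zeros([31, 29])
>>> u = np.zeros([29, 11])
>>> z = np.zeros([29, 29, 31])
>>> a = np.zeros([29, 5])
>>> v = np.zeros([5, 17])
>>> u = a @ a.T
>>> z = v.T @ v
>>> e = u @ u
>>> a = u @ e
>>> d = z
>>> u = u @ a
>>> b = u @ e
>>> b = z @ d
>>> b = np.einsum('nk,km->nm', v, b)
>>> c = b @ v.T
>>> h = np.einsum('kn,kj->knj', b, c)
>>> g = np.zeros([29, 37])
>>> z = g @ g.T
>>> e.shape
(29, 29)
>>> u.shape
(29, 29)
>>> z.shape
(29, 29)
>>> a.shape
(29, 29)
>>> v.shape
(5, 17)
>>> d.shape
(17, 17)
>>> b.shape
(5, 17)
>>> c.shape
(5, 5)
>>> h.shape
(5, 17, 5)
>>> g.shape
(29, 37)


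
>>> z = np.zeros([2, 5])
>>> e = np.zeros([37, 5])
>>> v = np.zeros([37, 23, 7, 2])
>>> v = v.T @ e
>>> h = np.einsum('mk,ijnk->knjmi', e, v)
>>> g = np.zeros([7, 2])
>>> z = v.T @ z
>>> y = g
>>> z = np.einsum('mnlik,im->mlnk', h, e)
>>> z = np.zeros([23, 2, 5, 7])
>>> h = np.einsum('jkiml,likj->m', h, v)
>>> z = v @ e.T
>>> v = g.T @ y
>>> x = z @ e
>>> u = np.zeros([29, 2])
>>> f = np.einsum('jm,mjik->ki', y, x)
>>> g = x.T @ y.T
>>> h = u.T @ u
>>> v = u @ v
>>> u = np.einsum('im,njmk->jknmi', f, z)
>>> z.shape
(2, 7, 23, 37)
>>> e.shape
(37, 5)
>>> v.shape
(29, 2)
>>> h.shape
(2, 2)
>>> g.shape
(5, 23, 7, 7)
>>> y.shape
(7, 2)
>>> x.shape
(2, 7, 23, 5)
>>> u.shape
(7, 37, 2, 23, 5)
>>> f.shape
(5, 23)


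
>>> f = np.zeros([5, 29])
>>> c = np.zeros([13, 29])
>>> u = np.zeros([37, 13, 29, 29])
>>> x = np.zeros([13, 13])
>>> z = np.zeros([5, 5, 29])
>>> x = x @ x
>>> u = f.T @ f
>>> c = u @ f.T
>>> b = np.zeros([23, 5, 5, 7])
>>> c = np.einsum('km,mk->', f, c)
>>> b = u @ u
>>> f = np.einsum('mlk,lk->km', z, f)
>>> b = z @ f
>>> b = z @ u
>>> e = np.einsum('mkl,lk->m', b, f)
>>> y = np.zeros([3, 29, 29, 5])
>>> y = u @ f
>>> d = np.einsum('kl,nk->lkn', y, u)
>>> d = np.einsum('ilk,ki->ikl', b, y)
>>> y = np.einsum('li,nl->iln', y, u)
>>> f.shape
(29, 5)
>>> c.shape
()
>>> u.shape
(29, 29)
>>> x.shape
(13, 13)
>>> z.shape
(5, 5, 29)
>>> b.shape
(5, 5, 29)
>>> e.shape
(5,)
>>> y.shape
(5, 29, 29)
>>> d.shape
(5, 29, 5)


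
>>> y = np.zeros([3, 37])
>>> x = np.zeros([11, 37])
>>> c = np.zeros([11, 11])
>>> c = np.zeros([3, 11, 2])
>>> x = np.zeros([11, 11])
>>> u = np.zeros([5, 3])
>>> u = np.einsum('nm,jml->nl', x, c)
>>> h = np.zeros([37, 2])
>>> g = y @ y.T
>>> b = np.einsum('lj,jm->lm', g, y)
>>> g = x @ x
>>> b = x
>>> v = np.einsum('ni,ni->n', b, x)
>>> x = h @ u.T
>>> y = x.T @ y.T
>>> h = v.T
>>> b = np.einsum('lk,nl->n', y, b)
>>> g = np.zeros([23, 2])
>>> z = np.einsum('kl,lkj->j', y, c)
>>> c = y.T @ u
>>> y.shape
(11, 3)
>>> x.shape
(37, 11)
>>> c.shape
(3, 2)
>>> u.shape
(11, 2)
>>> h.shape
(11,)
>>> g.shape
(23, 2)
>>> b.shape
(11,)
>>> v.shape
(11,)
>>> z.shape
(2,)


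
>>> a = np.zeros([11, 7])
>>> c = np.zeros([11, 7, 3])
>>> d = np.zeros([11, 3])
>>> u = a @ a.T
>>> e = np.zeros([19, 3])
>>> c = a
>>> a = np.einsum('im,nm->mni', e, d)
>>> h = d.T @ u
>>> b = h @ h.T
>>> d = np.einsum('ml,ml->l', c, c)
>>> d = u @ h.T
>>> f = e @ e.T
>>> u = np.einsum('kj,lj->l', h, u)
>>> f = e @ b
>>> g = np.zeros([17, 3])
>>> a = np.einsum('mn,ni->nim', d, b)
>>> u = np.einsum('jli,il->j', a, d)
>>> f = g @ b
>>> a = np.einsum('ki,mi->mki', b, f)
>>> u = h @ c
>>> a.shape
(17, 3, 3)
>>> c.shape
(11, 7)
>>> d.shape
(11, 3)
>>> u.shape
(3, 7)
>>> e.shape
(19, 3)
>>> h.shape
(3, 11)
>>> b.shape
(3, 3)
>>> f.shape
(17, 3)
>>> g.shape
(17, 3)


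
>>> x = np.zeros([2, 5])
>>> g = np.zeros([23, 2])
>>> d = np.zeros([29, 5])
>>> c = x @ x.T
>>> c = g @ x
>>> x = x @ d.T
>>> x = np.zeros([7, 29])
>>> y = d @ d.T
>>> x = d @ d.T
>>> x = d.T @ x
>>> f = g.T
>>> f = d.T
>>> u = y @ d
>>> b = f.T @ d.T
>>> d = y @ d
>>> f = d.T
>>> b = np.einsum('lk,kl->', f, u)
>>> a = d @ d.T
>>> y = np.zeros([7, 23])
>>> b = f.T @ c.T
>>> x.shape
(5, 29)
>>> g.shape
(23, 2)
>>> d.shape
(29, 5)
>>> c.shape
(23, 5)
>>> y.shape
(7, 23)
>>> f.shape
(5, 29)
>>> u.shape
(29, 5)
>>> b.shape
(29, 23)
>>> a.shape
(29, 29)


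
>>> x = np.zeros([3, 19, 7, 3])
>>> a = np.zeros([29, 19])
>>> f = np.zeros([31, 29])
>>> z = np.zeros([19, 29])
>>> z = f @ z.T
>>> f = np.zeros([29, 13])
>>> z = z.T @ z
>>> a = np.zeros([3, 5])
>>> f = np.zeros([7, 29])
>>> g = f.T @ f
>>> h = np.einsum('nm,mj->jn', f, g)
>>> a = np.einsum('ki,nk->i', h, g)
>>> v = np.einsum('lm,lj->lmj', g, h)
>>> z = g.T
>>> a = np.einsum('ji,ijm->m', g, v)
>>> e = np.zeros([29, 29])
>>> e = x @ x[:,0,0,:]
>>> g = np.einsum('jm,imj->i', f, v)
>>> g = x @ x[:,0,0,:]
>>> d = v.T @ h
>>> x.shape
(3, 19, 7, 3)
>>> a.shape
(7,)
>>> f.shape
(7, 29)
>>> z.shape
(29, 29)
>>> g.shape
(3, 19, 7, 3)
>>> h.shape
(29, 7)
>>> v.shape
(29, 29, 7)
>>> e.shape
(3, 19, 7, 3)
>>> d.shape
(7, 29, 7)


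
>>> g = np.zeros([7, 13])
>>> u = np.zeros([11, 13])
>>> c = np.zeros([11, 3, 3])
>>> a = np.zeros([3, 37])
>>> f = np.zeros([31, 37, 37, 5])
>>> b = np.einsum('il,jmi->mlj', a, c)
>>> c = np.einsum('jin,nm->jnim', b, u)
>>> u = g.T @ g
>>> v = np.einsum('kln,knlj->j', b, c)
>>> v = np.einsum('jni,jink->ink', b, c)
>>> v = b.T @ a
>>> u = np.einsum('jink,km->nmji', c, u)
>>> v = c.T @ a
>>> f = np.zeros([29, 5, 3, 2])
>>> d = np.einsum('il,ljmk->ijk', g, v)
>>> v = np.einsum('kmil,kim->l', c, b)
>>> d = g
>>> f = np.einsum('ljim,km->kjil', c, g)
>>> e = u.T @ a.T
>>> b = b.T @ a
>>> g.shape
(7, 13)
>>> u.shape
(37, 13, 3, 11)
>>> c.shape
(3, 11, 37, 13)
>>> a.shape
(3, 37)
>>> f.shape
(7, 11, 37, 3)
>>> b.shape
(11, 37, 37)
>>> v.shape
(13,)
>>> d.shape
(7, 13)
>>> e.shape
(11, 3, 13, 3)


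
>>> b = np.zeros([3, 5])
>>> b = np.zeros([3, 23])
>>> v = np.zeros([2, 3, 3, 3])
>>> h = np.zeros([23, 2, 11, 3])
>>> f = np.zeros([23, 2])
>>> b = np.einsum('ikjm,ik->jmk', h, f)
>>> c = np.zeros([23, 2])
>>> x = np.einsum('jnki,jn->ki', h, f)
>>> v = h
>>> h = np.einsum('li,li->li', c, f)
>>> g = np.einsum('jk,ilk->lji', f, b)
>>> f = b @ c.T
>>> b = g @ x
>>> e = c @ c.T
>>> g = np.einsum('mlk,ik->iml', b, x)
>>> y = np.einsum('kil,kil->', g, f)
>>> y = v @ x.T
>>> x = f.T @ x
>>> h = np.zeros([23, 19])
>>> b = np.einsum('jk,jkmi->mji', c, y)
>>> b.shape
(11, 23, 11)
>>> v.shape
(23, 2, 11, 3)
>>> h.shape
(23, 19)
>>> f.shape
(11, 3, 23)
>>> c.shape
(23, 2)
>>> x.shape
(23, 3, 3)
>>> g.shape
(11, 3, 23)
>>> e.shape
(23, 23)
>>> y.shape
(23, 2, 11, 11)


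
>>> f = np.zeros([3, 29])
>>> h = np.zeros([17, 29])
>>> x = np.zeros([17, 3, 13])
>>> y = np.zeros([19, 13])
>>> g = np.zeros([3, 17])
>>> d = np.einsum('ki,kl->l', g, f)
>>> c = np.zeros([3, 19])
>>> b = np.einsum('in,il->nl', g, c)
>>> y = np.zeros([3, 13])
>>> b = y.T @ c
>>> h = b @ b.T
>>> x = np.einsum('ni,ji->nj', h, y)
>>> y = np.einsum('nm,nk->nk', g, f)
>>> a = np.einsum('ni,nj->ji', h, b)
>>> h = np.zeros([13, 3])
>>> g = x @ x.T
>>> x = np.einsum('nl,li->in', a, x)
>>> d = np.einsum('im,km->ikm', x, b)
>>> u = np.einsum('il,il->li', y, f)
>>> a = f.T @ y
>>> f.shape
(3, 29)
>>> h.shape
(13, 3)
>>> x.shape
(3, 19)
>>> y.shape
(3, 29)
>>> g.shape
(13, 13)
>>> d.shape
(3, 13, 19)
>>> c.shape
(3, 19)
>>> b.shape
(13, 19)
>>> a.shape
(29, 29)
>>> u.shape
(29, 3)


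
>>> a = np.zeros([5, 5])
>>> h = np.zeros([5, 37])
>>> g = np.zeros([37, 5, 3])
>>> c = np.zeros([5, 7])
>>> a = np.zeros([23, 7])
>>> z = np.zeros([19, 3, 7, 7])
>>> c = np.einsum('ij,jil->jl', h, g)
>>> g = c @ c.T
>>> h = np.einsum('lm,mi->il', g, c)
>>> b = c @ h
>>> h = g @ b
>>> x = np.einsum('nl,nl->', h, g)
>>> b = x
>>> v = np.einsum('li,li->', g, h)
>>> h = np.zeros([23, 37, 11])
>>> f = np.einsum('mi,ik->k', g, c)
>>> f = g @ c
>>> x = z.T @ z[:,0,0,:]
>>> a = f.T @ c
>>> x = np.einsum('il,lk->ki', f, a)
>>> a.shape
(3, 3)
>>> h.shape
(23, 37, 11)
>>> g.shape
(37, 37)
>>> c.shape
(37, 3)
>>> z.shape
(19, 3, 7, 7)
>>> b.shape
()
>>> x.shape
(3, 37)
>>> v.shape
()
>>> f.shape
(37, 3)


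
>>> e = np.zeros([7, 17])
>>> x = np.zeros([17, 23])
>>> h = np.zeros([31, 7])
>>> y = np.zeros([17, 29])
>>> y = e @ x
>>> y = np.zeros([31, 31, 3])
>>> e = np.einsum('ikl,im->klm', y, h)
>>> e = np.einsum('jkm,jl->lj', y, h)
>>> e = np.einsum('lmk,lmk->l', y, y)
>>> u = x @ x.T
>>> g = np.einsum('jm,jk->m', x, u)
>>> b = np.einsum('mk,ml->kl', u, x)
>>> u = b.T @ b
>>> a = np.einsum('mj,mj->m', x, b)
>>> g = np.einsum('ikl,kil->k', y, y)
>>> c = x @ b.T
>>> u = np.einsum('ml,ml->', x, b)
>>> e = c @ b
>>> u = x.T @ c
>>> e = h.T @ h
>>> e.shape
(7, 7)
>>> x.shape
(17, 23)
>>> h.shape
(31, 7)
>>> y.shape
(31, 31, 3)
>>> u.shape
(23, 17)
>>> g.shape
(31,)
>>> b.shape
(17, 23)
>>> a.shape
(17,)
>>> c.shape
(17, 17)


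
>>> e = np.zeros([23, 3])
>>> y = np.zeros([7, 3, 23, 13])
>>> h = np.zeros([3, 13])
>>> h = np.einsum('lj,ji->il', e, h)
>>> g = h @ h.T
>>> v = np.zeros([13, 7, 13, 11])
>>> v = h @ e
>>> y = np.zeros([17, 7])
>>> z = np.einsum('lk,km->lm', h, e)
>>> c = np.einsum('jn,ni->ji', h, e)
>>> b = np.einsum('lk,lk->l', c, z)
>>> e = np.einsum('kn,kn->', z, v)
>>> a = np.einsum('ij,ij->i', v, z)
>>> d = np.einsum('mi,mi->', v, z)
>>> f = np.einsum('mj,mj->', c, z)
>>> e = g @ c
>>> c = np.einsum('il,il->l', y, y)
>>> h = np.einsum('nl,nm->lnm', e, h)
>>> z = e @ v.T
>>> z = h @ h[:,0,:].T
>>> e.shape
(13, 3)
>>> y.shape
(17, 7)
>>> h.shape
(3, 13, 23)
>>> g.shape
(13, 13)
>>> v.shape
(13, 3)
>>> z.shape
(3, 13, 3)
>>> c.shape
(7,)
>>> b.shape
(13,)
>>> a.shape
(13,)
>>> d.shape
()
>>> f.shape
()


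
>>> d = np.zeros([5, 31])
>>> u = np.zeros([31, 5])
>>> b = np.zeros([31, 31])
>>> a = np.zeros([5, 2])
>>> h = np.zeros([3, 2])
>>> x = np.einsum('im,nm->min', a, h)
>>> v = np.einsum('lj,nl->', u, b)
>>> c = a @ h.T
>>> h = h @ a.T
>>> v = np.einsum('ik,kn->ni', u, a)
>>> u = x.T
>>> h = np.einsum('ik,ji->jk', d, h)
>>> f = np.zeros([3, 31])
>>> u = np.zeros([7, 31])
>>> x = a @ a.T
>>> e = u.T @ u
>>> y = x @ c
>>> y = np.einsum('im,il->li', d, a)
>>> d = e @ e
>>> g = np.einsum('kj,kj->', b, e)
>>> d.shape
(31, 31)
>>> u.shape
(7, 31)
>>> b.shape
(31, 31)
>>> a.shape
(5, 2)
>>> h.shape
(3, 31)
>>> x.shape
(5, 5)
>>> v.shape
(2, 31)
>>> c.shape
(5, 3)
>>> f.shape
(3, 31)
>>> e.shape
(31, 31)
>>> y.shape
(2, 5)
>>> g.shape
()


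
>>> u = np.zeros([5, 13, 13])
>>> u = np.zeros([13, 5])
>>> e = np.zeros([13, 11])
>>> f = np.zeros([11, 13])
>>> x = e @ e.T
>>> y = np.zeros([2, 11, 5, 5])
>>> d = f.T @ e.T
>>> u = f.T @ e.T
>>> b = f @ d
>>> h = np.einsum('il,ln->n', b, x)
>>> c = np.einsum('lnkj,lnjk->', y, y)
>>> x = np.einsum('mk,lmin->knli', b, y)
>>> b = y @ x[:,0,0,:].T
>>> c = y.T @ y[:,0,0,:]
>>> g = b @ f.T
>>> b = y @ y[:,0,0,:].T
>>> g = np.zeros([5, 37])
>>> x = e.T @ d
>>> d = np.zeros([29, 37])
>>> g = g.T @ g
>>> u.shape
(13, 13)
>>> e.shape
(13, 11)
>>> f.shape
(11, 13)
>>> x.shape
(11, 13)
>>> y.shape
(2, 11, 5, 5)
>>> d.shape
(29, 37)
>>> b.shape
(2, 11, 5, 2)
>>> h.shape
(13,)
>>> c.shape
(5, 5, 11, 5)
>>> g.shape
(37, 37)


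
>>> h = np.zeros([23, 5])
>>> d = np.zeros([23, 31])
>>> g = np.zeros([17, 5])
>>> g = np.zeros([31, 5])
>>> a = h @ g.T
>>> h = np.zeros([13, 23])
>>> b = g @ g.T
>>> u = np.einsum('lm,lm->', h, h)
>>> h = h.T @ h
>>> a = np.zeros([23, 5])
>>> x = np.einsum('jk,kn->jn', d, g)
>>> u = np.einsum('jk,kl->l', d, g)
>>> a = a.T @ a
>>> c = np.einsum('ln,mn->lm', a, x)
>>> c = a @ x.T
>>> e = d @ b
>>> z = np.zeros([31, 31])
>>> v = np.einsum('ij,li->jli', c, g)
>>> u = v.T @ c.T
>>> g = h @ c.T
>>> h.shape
(23, 23)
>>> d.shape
(23, 31)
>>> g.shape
(23, 5)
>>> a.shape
(5, 5)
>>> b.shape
(31, 31)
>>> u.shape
(5, 31, 5)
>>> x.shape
(23, 5)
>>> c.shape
(5, 23)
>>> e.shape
(23, 31)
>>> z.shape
(31, 31)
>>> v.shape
(23, 31, 5)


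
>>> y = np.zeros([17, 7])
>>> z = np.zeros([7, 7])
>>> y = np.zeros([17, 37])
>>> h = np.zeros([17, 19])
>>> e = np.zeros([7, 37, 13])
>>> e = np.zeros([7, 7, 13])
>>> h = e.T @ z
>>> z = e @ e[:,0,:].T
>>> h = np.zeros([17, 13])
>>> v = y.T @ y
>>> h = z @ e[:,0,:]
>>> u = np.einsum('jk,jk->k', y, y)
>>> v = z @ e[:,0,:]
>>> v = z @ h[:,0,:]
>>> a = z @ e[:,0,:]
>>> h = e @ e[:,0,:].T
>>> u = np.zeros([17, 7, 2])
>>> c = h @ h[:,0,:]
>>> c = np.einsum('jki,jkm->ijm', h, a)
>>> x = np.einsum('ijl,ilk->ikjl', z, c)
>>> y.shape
(17, 37)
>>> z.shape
(7, 7, 7)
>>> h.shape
(7, 7, 7)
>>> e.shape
(7, 7, 13)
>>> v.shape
(7, 7, 13)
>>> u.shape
(17, 7, 2)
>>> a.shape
(7, 7, 13)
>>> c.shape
(7, 7, 13)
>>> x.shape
(7, 13, 7, 7)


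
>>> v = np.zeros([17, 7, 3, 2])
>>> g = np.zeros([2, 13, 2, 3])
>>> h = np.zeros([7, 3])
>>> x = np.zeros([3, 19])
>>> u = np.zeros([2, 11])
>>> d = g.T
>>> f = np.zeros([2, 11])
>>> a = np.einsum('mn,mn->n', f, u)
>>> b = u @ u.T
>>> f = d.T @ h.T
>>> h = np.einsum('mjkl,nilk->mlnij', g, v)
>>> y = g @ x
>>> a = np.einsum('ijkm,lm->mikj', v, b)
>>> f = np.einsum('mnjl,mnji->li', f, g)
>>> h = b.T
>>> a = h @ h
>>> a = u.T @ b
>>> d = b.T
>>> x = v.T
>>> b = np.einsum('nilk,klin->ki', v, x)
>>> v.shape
(17, 7, 3, 2)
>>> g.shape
(2, 13, 2, 3)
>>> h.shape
(2, 2)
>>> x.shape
(2, 3, 7, 17)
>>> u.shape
(2, 11)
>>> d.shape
(2, 2)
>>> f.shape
(7, 3)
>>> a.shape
(11, 2)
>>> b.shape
(2, 7)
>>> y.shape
(2, 13, 2, 19)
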